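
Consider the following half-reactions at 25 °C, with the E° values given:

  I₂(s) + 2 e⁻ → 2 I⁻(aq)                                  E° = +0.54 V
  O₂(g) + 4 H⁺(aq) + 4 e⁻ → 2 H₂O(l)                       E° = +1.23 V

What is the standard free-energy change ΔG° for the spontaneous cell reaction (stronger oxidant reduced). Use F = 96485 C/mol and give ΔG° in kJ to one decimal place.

O₂/H₂O (E° = +1.23 V) is the cathode; I₂/I⁻ (E° = +0.54 V) is the anode, so E°cell = +0.69 V.
Balancing electrons gives n = 4 (lcm of 4 and 2).
ΔG° = −nFE° = −(4)(96485)(+0.69) = -266,299 J = -266.3 kJ.

-266.3 kJ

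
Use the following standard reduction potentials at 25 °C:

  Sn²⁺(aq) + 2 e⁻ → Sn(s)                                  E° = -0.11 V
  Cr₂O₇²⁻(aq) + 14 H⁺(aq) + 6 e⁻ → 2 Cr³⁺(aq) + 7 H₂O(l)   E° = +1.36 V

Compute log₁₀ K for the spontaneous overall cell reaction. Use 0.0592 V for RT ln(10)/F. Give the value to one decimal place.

Cathode: Cr₂O₇²⁻/Cr³⁺; anode: Sn²⁺/Sn. E°cell = +1.47 V, n = 6.
log K = nE°cell / 0.0592 = (6)(+1.47) / 0.0592 = 149.0.

149.0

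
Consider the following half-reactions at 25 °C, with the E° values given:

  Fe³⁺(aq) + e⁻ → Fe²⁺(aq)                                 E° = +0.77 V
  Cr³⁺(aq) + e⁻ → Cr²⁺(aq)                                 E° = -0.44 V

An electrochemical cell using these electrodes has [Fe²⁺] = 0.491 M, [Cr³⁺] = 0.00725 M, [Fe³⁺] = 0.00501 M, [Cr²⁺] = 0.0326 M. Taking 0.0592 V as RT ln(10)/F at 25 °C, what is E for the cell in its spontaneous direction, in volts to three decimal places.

+1.131 V

Fe³⁺/Fe²⁺ is the cathode (higher E°), Cr³⁺/Cr²⁺ the anode: E°cell = +0.77 − (-0.44) = +1.21 V, n = 1.
Overall: Fe³⁺(aq) + Cr²⁺(aq) → Fe²⁺(aq) + Cr³⁺(aq)
Q = [Fe²⁺]·[Cr³⁺] / ([Fe³⁺]·[Cr²⁺]); log Q = 1.338.
E = E° − (0.0592/n) log Q = +1.21 − (0.0592/1)(1.338) = +1.131 V.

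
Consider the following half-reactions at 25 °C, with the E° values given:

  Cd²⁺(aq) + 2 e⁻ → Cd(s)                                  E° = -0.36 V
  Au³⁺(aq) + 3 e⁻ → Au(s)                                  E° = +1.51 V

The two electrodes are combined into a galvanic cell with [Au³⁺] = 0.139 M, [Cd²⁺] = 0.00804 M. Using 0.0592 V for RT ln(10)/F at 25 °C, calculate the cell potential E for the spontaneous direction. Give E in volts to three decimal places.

+1.915 V

Au³⁺/Au is the cathode (higher E°), Cd²⁺/Cd the anode: E°cell = +1.51 − (-0.36) = +1.87 V, n = 6.
Overall: 2 Au³⁺(aq) + 3 Cd(s) → 2 Au(s) + 3 Cd²⁺(aq)
Q = [Cd²⁺]^3 / ([Au³⁺]^2); log Q = -4.570.
E = E° − (0.0592/n) log Q = +1.87 − (0.0592/6)(-4.570) = +1.915 V.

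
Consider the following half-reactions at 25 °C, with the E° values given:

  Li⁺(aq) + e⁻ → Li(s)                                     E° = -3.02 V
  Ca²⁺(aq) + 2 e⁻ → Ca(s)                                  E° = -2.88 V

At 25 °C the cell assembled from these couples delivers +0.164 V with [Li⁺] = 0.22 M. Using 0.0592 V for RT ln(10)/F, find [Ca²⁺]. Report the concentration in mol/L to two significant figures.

0.31 M

Ca²⁺/Ca is the cathode, Li⁺/Li the anode: E°cell = +0.14 V, n = 2.
Overall reaction: Ca²⁺(aq) + 2 Li(s) → Ca(s) + 2 Li⁺(aq); Q = [Li⁺]^2/[Ca²⁺]^1.
From E = E° − (0.0592/n) log Q: log Q = (E° − E)·n/0.0592 = (+0.14 − (+0.164))·2/0.0592 = -0.8108.
So 1·log[Ca²⁺] = 2·log(0.22) − log Q = -1.3152 − (-0.8108) = -0.5044; [Ca²⁺] = 10^(-0.5044) ≈ 0.31 M.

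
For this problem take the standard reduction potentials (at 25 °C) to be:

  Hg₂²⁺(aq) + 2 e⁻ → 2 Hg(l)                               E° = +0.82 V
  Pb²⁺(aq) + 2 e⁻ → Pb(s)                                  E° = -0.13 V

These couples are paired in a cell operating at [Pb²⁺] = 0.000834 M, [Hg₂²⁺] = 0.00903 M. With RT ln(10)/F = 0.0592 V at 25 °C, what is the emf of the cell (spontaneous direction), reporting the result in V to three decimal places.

+0.981 V

Hg₂²⁺/Hg is the cathode (higher E°), Pb²⁺/Pb the anode: E°cell = +0.82 − (-0.13) = +0.95 V, n = 2.
Overall: Hg₂²⁺(aq) + Pb(s) → 2 Hg(l) + Pb²⁺(aq)
Q = [Pb²⁺] / ([Hg₂²⁺]); log Q = -1.035.
E = E° − (0.0592/n) log Q = +0.95 − (0.0592/2)(-1.035) = +0.981 V.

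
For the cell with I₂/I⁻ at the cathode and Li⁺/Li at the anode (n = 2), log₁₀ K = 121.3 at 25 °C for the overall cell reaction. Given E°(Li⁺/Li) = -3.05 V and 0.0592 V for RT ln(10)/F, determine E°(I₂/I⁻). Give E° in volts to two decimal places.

E°cell = (0.0592/n)·log K = (0.0592/2)(121.3) = +3.590 V.
Since I₂/I⁻ is the cathode and Li⁺/Li the anode, E°cell = E°(I₂/I⁻) − E°(Li⁺/Li).
So E°(I₂/I⁻) = E°cell + E°(Li⁺/Li) = +3.590 + (-3.05) = +0.54 V.

+0.54 V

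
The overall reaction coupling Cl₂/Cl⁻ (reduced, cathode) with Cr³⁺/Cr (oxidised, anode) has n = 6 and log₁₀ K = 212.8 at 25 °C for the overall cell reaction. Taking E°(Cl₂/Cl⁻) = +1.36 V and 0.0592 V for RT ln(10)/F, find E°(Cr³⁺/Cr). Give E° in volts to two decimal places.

E°cell = (0.0592/n)·log K = (0.0592/6)(212.8) = +2.100 V.
Since Cl₂/Cl⁻ is the cathode and Cr³⁺/Cr the anode, E°cell = E°(Cl₂/Cl⁻) − E°(Cr³⁺/Cr).
So E°(Cr³⁺/Cr) = E°(Cl₂/Cl⁻) − E°cell = (+1.36) − (+2.100) = -0.74 V.

-0.74 V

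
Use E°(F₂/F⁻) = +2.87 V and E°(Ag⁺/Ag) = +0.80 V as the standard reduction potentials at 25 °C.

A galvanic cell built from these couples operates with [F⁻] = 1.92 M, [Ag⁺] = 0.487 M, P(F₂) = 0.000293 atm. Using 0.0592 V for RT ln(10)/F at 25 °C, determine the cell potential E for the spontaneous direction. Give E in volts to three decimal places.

+1.967 V

F₂/F⁻ is the cathode (higher E°), Ag⁺/Ag the anode: E°cell = +2.87 − (+0.80) = +2.07 V, n = 2.
Overall: F₂(g) + 2 Ag(s) → 2 F⁻(aq) + 2 Ag⁺(aq)
Q = [F⁻]^2·[Ag⁺]^2 / (P(F₂)); log Q = 3.475.
E = E° − (0.0592/n) log Q = +2.07 − (0.0592/2)(3.475) = +1.967 V.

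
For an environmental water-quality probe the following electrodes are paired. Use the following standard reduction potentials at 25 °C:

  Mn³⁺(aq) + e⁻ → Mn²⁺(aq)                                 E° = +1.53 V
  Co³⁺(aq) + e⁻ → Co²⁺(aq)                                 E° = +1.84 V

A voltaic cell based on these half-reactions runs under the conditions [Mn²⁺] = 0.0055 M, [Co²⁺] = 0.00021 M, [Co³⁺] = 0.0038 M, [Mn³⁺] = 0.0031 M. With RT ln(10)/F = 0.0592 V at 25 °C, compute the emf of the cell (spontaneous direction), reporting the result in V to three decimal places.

Co³⁺/Co²⁺ is the cathode (higher E°), Mn³⁺/Mn²⁺ the anode: E°cell = +1.84 − (+1.53) = +0.31 V, n = 1.
Overall: Co³⁺(aq) + Mn²⁺(aq) → Co²⁺(aq) + Mn³⁺(aq)
Q = [Co²⁺]·[Mn³⁺] / ([Co³⁺]·[Mn²⁺]); log Q = -1.507.
E = E° − (0.0592/n) log Q = +0.31 − (0.0592/1)(-1.507) = +0.399 V.

+0.399 V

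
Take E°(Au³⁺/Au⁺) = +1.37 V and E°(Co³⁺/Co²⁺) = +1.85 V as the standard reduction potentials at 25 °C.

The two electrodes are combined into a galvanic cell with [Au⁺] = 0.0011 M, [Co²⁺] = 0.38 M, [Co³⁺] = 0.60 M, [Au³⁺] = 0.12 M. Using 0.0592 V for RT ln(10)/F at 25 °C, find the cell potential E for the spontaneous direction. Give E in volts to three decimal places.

Co³⁺/Co²⁺ is the cathode (higher E°), Au³⁺/Au⁺ the anode: E°cell = +1.85 − (+1.37) = +0.48 V, n = 2.
Overall: 2 Co³⁺(aq) + Au⁺(aq) → 2 Co²⁺(aq) + Au³⁺(aq)
Q = [Co²⁺]^2·[Au³⁺] / ([Co³⁺]^2·[Au⁺]); log Q = 1.641.
E = E° − (0.0592/n) log Q = +0.48 − (0.0592/2)(1.641) = +0.431 V.

+0.431 V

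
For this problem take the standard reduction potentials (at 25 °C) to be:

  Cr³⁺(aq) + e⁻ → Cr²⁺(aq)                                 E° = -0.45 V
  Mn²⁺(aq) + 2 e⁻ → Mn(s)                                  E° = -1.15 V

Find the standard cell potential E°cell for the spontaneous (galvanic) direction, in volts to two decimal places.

The Cr³⁺/Cr²⁺ couple has the higher reduction potential, so it is the cathode; Mn²⁺/Mn is oxidised at the anode.
E°cell = E°(cathode) − E°(anode) = (-0.45) − (-1.15) = +0.70 V.
Since E°cell > 0, the reaction is spontaneous under standard conditions.

+0.70 V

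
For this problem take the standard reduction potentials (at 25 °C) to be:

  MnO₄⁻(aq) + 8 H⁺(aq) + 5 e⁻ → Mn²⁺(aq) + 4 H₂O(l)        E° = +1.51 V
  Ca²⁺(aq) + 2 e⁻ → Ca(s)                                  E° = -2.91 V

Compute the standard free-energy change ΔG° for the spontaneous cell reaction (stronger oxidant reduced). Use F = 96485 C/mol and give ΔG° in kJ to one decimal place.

MnO₄⁻/Mn²⁺ (E° = +1.51 V) is the cathode; Ca²⁺/Ca (E° = -2.91 V) is the anode, so E°cell = +4.42 V.
Balancing electrons gives n = 10 (lcm of 5 and 2).
ΔG° = −nFE° = −(10)(96485)(+4.42) = -4,264,637 J = -4264.6 kJ.

-4264.6 kJ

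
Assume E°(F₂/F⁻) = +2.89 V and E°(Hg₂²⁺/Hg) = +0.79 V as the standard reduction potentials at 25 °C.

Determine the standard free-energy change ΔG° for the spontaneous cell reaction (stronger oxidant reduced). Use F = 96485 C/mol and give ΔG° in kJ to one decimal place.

-405.2 kJ

F₂/F⁻ (E° = +2.89 V) is the cathode; Hg₂²⁺/Hg (E° = +0.79 V) is the anode, so E°cell = +2.10 V.
Balancing electrons gives n = 2 (lcm of 2 and 2).
ΔG° = −nFE° = −(2)(96485)(+2.10) = -405,237 J = -405.2 kJ.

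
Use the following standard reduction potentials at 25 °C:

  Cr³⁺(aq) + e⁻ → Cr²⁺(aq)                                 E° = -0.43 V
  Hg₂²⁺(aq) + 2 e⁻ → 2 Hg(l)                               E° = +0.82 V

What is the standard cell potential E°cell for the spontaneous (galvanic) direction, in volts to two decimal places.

+1.25 V

The Hg₂²⁺/Hg couple has the higher reduction potential, so it is the cathode; Cr³⁺/Cr²⁺ is oxidised at the anode.
E°cell = E°(cathode) − E°(anode) = (+0.82) − (-0.43) = +1.25 V.
Since E°cell > 0, the reaction is spontaneous under standard conditions.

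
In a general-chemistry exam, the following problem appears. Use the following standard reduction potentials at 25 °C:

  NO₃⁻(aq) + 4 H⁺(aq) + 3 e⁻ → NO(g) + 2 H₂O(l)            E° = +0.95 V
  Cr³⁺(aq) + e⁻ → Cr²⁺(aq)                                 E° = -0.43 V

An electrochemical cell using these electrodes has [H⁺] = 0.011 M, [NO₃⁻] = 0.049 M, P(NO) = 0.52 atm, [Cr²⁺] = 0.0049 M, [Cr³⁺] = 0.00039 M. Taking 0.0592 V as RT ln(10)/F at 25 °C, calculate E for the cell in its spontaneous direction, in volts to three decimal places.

NO₃⁻/NO is the cathode (higher E°), Cr³⁺/Cr²⁺ the anode: E°cell = +0.95 − (-0.43) = +1.38 V, n = 3.
Overall: NO₃⁻(aq) + 4 H⁺(aq) + 3 Cr²⁺(aq) → NO(g) + 2 H₂O(l) + 3 Cr³⁺(aq)
Q = P(NO)·[Cr³⁺]^3 / ([NO₃⁻]·[H⁺]^4·[Cr²⁺]^3); log Q = 5.563.
E = E° − (0.0592/n) log Q = +1.38 − (0.0592/3)(5.563) = +1.270 V.

+1.270 V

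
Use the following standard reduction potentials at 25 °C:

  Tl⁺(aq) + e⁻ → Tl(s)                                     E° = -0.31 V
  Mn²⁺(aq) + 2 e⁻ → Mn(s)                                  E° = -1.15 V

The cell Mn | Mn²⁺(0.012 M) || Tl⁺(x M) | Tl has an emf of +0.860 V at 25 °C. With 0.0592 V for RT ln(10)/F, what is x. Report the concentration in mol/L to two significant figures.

Tl⁺/Tl is the cathode, Mn²⁺/Mn the anode: E°cell = +0.84 V, n = 2.
Overall reaction: 2 Tl⁺(aq) + Mn(s) → 2 Tl(s) + Mn²⁺(aq); Q = [Mn²⁺]^1/[Tl⁺]^2.
From E = E° − (0.0592/n) log Q: log Q = (E° − E)·n/0.0592 = (+0.84 − (+0.860))·2/0.0592 = -0.6757.
So 2·log[Tl⁺] = 1·log(0.012) − log Q = -1.9208 − (-0.6757) = -1.2451; log[Tl⁺] = -1.2451 / 2 = -0.6226; [Tl⁺] = 10^(-0.6226) ≈ 0.24 M.

0.24 M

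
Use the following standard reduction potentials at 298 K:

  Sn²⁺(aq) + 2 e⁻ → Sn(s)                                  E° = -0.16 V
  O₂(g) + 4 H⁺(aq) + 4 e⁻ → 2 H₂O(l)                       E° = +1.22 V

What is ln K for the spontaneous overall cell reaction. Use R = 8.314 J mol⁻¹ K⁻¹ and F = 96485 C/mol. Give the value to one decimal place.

215.0

Cathode: O₂/H₂O; anode: Sn²⁺/Sn. E°cell = (+1.22) − (-0.16) = +1.38 V, with n = 4.
ΔG° = −nFE° = −RT ln K, so ln K = nFE°/(RT) = (4)(96485)(+1.38) / ((8.314)(298)) = 214.967.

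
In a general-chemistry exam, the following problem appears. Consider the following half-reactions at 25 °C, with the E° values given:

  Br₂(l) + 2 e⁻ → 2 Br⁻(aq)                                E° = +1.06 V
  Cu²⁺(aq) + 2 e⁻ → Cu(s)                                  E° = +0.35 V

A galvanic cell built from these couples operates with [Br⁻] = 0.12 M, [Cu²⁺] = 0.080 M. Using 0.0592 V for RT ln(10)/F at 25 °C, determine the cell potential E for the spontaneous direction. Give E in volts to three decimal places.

+0.797 V

Br₂/Br⁻ is the cathode (higher E°), Cu²⁺/Cu the anode: E°cell = +1.06 − (+0.35) = +0.71 V, n = 2.
Overall: Br₂(l) + Cu(s) → 2 Br⁻(aq) + Cu²⁺(aq)
Q = [Br⁻]^2·[Cu²⁺]; log Q = -2.939.
E = E° − (0.0592/n) log Q = +0.71 − (0.0592/2)(-2.939) = +0.797 V.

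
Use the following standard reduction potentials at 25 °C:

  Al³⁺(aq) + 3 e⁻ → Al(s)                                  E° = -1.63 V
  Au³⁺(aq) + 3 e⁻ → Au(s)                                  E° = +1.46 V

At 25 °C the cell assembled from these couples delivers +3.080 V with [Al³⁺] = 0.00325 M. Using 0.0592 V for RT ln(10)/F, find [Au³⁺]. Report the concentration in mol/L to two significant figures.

0.0010 M

Au³⁺/Au is the cathode, Al³⁺/Al the anode: E°cell = +3.09 V, n = 3.
Overall reaction: Au³⁺(aq) + Al(s) → Au(s) + Al³⁺(aq); Q = [Al³⁺]^1/[Au³⁺]^1.
From E = E° − (0.0592/n) log Q: log Q = (E° − E)·n/0.0592 = (+3.09 − (+3.080))·3/0.0592 = 0.5068.
So 1·log[Au³⁺] = 1·log(0.00325) − log Q = -2.4881 − (0.5068) = -2.9949; [Au³⁺] = 10^(-2.9949) ≈ 0.0010 M.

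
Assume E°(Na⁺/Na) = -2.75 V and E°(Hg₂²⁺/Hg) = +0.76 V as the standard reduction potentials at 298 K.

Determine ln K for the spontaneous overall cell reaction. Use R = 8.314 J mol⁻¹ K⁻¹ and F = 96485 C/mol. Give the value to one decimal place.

Cathode: Hg₂²⁺/Hg; anode: Na⁺/Na. E°cell = (+0.76) − (-2.75) = +3.51 V, with n = 2.
ΔG° = −nFE° = −RT ln K, so ln K = nFE°/(RT) = (2)(96485)(+3.51) / ((8.314)(298)) = 273.382.

273.4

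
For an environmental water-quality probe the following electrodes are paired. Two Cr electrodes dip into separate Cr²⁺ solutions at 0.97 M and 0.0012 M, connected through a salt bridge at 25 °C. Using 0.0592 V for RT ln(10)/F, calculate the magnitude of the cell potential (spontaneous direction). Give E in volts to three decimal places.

For a concentration cell E°cell = 0. The 0.97 M side is the cathode (reduction is favoured where [Cr²⁺] is higher).
With n = 2, E = −(0.0592/2) log([Cr²⁺]ₐₙ/[Cr²⁺]꜀ₐₜ) = −(0.0592/2) log(0.0012/0.97) = −(0.0592/2)(-2.908) = +0.086 V.

+0.086 V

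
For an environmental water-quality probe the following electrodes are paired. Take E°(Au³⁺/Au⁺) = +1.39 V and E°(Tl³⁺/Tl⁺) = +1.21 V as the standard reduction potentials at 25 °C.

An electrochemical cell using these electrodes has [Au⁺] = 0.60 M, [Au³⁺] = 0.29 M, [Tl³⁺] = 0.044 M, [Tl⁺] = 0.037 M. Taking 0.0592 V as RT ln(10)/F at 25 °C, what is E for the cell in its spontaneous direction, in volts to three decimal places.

+0.168 V

Au³⁺/Au⁺ is the cathode (higher E°), Tl³⁺/Tl⁺ the anode: E°cell = +1.39 − (+1.21) = +0.18 V, n = 2.
Overall: Au³⁺(aq) + Tl⁺(aq) → Au⁺(aq) + Tl³⁺(aq)
Q = [Au⁺]·[Tl³⁺] / ([Au³⁺]·[Tl⁺]); log Q = 0.391.
E = E° − (0.0592/n) log Q = +0.18 − (0.0592/2)(0.391) = +0.168 V.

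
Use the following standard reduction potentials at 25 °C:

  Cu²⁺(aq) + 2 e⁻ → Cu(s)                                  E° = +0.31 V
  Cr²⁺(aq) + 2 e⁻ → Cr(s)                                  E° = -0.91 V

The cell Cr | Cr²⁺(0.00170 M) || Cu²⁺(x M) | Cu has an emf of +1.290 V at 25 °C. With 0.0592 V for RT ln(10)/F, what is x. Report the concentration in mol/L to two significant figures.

Cu²⁺/Cu is the cathode, Cr²⁺/Cr the anode: E°cell = +1.22 V, n = 2.
Overall reaction: Cu²⁺(aq) + Cr(s) → Cu(s) + Cr²⁺(aq); Q = [Cr²⁺]^1/[Cu²⁺]^1.
From E = E° − (0.0592/n) log Q: log Q = (E° − E)·n/0.0592 = (+1.22 − (+1.290))·2/0.0592 = -2.3649.
So 1·log[Cu²⁺] = 1·log(0.0017) − log Q = -2.7696 − (-2.3649) = -0.4047; [Cu²⁺] = 10^(-0.4047) ≈ 0.39 M.

0.39 M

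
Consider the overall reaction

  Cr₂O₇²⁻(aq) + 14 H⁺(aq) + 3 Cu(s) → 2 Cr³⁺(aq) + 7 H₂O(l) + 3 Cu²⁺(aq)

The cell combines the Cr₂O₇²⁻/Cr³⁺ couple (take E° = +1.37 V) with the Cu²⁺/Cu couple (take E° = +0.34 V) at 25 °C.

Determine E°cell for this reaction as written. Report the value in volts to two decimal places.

The Cr₂O₇²⁻/Cr³⁺ couple has the higher reduction potential, so it is the cathode; Cu²⁺/Cu is oxidised at the anode.
E°cell = E°(cathode) − E°(anode) = (+1.37) − (+0.34) = +1.03 V.

+1.03 V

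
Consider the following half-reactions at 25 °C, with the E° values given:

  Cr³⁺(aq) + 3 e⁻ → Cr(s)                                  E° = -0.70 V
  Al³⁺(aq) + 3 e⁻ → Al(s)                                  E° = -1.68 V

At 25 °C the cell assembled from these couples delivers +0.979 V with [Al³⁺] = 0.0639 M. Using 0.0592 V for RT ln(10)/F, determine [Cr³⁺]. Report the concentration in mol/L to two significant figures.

0.057 M

Cr³⁺/Cr is the cathode, Al³⁺/Al the anode: E°cell = +0.98 V, n = 3.
Overall reaction: Cr³⁺(aq) + Al(s) → Cr(s) + Al³⁺(aq); Q = [Al³⁺]^1/[Cr³⁺]^1.
From E = E° − (0.0592/n) log Q: log Q = (E° − E)·n/0.0592 = (+0.98 − (+0.979))·3/0.0592 = 0.0507.
So 1·log[Cr³⁺] = 1·log(0.0639) − log Q = -1.1945 − (0.0507) = -1.2452; [Cr³⁺] = 10^(-1.2452) ≈ 0.057 M.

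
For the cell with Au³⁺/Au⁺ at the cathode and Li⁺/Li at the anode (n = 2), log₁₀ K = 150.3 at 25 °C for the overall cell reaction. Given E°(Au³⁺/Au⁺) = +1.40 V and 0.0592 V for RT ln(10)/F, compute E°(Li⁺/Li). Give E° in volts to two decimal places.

E°cell = (0.0592/n)·log K = (0.0592/2)(150.3) = +4.449 V.
Since Au³⁺/Au⁺ is the cathode and Li⁺/Li the anode, E°cell = E°(Au³⁺/Au⁺) − E°(Li⁺/Li).
So E°(Li⁺/Li) = E°(Au³⁺/Au⁺) − E°cell = (+1.40) − (+4.449) = -3.05 V.

-3.05 V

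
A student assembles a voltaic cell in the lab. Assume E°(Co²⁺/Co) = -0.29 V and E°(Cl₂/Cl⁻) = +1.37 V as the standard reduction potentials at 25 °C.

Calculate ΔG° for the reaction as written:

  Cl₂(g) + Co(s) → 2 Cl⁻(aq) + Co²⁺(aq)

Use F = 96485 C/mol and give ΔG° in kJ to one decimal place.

-320.3 kJ

As written, Cl₂/Cl⁻ is reduced (cathode) and Co²⁺/Co is oxidised (anode), so E°cell = (+1.37) − (-0.29) = +1.66 V.
Balancing electrons gives n = 2.
ΔG° = −nFE° = −(2)(96485)(+1.66) = -320,330 J = -320.3 kJ.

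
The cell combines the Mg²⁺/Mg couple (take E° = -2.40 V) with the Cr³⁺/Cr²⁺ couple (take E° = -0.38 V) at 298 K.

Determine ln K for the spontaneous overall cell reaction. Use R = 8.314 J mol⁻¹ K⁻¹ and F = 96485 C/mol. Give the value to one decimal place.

157.3

Cathode: Cr³⁺/Cr²⁺; anode: Mg²⁺/Mg. E°cell = (-0.38) − (-2.40) = +2.02 V, with n = 2.
ΔG° = −nFE° = −RT ln K, so ln K = nFE°/(RT) = (2)(96485)(+2.02) / ((8.314)(298)) = 157.331.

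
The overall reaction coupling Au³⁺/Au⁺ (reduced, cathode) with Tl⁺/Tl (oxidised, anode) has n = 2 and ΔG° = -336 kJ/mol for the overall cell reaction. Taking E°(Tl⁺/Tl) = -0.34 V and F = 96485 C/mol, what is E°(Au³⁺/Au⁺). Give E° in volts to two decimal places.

+1.40 V

E°cell = −ΔG°/(nF) = −(-336×10³)/((2)(96485)) = +1.741 V.
Since Au³⁺/Au⁺ is the cathode and Tl⁺/Tl the anode, E°cell = E°(Au³⁺/Au⁺) − E°(Tl⁺/Tl).
So E°(Au³⁺/Au⁺) = E°cell + E°(Tl⁺/Tl) = +1.741 + (-0.34) = +1.40 V.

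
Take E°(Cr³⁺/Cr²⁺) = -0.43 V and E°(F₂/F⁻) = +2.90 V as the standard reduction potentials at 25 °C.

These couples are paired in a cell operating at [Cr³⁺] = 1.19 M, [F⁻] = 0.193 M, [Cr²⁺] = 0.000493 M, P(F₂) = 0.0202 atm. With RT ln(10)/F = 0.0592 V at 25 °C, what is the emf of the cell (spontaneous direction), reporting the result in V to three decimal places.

+3.122 V

F₂/F⁻ is the cathode (higher E°), Cr³⁺/Cr²⁺ the anode: E°cell = +2.90 − (-0.43) = +3.33 V, n = 2.
Overall: F₂(g) + 2 Cr²⁺(aq) → 2 F⁻(aq) + 2 Cr³⁺(aq)
Q = [F⁻]^2·[Cr³⁺]^2 / (P(F₂)·[Cr²⁺]^2); log Q = 7.031.
E = E° − (0.0592/n) log Q = +3.33 − (0.0592/2)(7.031) = +3.122 V.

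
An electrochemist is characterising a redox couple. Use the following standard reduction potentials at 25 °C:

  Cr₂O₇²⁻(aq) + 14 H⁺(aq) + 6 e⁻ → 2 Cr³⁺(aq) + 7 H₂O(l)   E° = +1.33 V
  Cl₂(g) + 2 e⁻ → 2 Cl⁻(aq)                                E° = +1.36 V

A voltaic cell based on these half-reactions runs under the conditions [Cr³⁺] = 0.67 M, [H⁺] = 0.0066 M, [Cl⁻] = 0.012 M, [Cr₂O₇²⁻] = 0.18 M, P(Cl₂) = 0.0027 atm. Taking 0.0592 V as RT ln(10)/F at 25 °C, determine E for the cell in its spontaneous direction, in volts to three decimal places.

Cl₂/Cl⁻ is the cathode (higher E°), Cr₂O₇²⁻/Cr³⁺ the anode: E°cell = +1.36 − (+1.33) = +0.03 V, n = 6.
Overall: 3 Cl₂(g) + 2 Cr³⁺(aq) + 7 H₂O(l) → 6 Cl⁻(aq) + Cr₂O₇²⁻(aq) + 14 H⁺(aq)
Q = [Cl⁻]^6·[Cr₂O₇²⁻]·[H⁺]^14 / (P(Cl₂)^3·[Cr³⁺]^2); log Q = -34.742.
E = E° − (0.0592/n) log Q = +0.03 − (0.0592/6)(-34.742) = +0.373 V.

+0.373 V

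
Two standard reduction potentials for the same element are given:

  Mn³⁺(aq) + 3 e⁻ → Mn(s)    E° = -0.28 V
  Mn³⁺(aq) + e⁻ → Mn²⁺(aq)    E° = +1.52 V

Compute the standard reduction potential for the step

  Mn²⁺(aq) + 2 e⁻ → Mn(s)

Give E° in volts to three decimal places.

Sequential free energies add, so n₃E°₃ = n₁E°₁ + n₂E°₂.
With n₃ = 3, and the known step contributing 1×(+1.52) V, the unknown satisfies 2·E° = 3×(-0.28) − 1×(+1.52) = -2.360.
E° = -2.360 / 2 = -1.180 V.

-1.180 V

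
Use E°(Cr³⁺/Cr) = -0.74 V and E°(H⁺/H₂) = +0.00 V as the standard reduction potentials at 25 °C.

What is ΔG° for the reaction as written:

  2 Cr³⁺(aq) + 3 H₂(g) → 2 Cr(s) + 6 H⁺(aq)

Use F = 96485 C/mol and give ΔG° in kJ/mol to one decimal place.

+428.4 kJ/mol

As written, Cr³⁺/Cr is reduced (cathode) and H⁺/H₂ is oxidised (anode), so E°cell = (-0.74) − (+0.00) = -0.74 V.
Balancing electrons gives n = 6.
ΔG° = −nFE° = −(6)(96485)(-0.74) = 428,393 J = +428.4 kJ/mol.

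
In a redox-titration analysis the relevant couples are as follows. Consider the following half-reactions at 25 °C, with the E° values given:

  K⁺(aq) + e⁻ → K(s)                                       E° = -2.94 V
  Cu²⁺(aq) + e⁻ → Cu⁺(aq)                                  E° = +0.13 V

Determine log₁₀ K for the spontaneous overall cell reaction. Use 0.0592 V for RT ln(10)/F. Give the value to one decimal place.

Cathode: Cu²⁺/Cu⁺; anode: K⁺/K. E°cell = +3.07 V, n = 1.
log K = nE°cell / 0.0592 = (1)(+3.07) / 0.0592 = 51.9.

51.9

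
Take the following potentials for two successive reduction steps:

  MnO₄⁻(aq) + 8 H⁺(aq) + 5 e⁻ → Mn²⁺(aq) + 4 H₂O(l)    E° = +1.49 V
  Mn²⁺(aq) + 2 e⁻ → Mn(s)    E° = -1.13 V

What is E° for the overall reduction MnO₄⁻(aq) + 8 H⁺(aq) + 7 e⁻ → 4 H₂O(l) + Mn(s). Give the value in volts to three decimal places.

Since ΔG° = −nFE° is additive over sequential reductions, n₃E°₃ = n₁E°₁ + n₂E°₂.
E°₃ = (5×+1.49 + 2×-1.13) / 7 = (+5.190) / 7 = +0.741 V.

+0.741 V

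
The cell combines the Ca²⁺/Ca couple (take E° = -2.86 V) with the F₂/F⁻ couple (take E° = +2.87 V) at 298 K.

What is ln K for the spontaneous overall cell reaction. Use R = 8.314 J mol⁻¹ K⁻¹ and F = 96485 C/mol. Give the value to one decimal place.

Cathode: F₂/F⁻; anode: Ca²⁺/Ca. E°cell = (+2.87) − (-2.86) = +5.73 V, with n = 2.
ΔG° = −nFE° = −RT ln K, so ln K = nFE°/(RT) = (2)(96485)(+5.73) / ((8.314)(298)) = 446.291.

446.3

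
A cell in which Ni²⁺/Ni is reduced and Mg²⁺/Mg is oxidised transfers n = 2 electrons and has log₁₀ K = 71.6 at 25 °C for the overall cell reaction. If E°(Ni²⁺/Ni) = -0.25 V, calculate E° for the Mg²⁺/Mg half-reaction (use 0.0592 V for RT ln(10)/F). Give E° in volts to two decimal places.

E°cell = (0.0592/n)·log K = (0.0592/2)(71.6) = +2.119 V.
Since Ni²⁺/Ni is the cathode and Mg²⁺/Mg the anode, E°cell = E°(Ni²⁺/Ni) − E°(Mg²⁺/Mg).
So E°(Mg²⁺/Mg) = E°(Ni²⁺/Ni) − E°cell = (-0.25) − (+2.119) = -2.37 V.

-2.37 V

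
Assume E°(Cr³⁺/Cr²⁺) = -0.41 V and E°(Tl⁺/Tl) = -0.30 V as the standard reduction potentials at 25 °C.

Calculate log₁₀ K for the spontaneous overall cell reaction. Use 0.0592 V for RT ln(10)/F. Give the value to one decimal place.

Cathode: Tl⁺/Tl; anode: Cr³⁺/Cr²⁺. E°cell = +0.11 V, n = 1.
log K = nE°cell / 0.0592 = (1)(+0.11) / 0.0592 = 1.9.

1.9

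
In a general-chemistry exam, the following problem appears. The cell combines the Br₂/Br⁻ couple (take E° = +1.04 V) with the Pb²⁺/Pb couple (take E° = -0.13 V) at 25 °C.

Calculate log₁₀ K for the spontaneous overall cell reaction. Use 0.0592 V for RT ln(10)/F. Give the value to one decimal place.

Cathode: Br₂/Br⁻; anode: Pb²⁺/Pb. E°cell = +1.17 V, n = 2.
log K = nE°cell / 0.0592 = (2)(+1.17) / 0.0592 = 39.5.

39.5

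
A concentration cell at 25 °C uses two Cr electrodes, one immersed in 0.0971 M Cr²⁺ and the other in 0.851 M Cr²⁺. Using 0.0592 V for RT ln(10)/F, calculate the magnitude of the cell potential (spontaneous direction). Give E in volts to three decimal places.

For a concentration cell E°cell = 0. The 0.851 M side is the cathode (reduction is favoured where [Cr²⁺] is higher).
With n = 2, E = −(0.0592/2) log([Cr²⁺]ₐₙ/[Cr²⁺]꜀ₐₜ) = −(0.0592/2) log(0.0971/0.851) = −(0.0592/2)(-0.943) = +0.028 V.

+0.028 V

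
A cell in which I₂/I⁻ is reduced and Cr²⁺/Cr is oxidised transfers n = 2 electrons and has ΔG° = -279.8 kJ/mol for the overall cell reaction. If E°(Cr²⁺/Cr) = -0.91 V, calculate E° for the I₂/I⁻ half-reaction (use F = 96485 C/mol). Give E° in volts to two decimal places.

+0.54 V

E°cell = −ΔG°/(nF) = −(-279.8×10³)/((2)(96485)) = +1.450 V.
Since I₂/I⁻ is the cathode and Cr²⁺/Cr the anode, E°cell = E°(I₂/I⁻) − E°(Cr²⁺/Cr).
So E°(I₂/I⁻) = E°cell + E°(Cr²⁺/Cr) = +1.450 + (-0.91) = +0.54 V.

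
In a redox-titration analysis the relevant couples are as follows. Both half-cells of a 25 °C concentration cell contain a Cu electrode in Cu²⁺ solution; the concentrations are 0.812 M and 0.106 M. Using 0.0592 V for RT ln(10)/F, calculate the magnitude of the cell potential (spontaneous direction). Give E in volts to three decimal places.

+0.026 V

For a concentration cell E°cell = 0. The 0.812 M side is the cathode (reduction is favoured where [Cu²⁺] is higher).
With n = 2, E = −(0.0592/2) log([Cu²⁺]ₐₙ/[Cu²⁺]꜀ₐₜ) = −(0.0592/2) log(0.106/0.812) = −(0.0592/2)(-0.884) = +0.026 V.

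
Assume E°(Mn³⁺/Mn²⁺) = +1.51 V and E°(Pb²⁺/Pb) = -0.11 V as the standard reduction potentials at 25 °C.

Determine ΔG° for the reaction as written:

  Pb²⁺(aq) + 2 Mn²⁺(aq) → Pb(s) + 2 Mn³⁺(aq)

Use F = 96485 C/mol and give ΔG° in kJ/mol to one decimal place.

+312.6 kJ/mol

As written, Pb²⁺/Pb is reduced (cathode) and Mn³⁺/Mn²⁺ is oxidised (anode), so E°cell = (-0.11) − (+1.51) = -1.62 V.
Balancing electrons gives n = 2.
ΔG° = −nFE° = −(2)(96485)(-1.62) = 312,611 J = +312.6 kJ/mol.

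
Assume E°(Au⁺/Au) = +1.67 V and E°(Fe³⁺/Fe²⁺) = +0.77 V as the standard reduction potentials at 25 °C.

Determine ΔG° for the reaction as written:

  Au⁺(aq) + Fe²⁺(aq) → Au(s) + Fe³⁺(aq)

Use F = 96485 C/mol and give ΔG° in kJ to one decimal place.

-86.8 kJ

As written, Au⁺/Au is reduced (cathode) and Fe³⁺/Fe²⁺ is oxidised (anode), so E°cell = (+1.67) − (+0.77) = +0.90 V.
Balancing electrons gives n = 1.
ΔG° = −nFE° = −(1)(96485)(+0.90) = -86,836 J = -86.8 kJ.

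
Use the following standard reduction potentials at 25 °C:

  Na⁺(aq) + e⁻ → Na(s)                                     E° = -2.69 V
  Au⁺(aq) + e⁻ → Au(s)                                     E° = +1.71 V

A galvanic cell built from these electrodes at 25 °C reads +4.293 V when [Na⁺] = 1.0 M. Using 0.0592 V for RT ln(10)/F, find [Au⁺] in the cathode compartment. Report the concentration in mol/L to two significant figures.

0.016 M

Au⁺/Au is the cathode, Na⁺/Na the anode: E°cell = +4.40 V, n = 1.
Overall reaction: Au⁺(aq) + Na(s) → Au(s) + Na⁺(aq); Q = [Na⁺]^1/[Au⁺]^1.
From E = E° − (0.0592/n) log Q: log Q = (E° − E)·n/0.0592 = (+4.40 − (+4.293))·1/0.0592 = 1.8074.
So 1·log[Au⁺] = 1·log(1) − log Q = 0.0000 − (1.8074) = -1.8074; [Au⁺] = 10^(-1.8074) ≈ 0.016 M.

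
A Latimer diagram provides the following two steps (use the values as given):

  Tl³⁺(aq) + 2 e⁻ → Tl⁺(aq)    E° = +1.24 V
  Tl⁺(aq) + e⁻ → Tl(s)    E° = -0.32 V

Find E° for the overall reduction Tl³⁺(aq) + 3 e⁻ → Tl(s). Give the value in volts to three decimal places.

Standard free energies of sequential steps add: ΔG°₃ = ΔG°₁ + ΔG°₂, so n₃E°₃ = n₁E°₁ + n₂E°₂.
E°₃ = (2×+1.24 + 1×-0.32) / 3 = (+2.160) / 3 = +0.720 V.
Simply averaging or adding the two E° values would be wrong; the electron-weighted sum is required.

+0.720 V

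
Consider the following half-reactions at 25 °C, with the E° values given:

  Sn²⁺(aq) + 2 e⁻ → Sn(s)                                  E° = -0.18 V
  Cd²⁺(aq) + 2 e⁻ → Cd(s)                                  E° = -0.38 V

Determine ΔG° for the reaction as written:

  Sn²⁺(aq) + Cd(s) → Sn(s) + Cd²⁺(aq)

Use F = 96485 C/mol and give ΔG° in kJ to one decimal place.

-38.6 kJ

As written, Sn²⁺/Sn is reduced (cathode) and Cd²⁺/Cd is oxidised (anode), so E°cell = (-0.18) − (-0.38) = +0.20 V.
Balancing electrons gives n = 2.
ΔG° = −nFE° = −(2)(96485)(+0.20) = -38,594 J = -38.6 kJ.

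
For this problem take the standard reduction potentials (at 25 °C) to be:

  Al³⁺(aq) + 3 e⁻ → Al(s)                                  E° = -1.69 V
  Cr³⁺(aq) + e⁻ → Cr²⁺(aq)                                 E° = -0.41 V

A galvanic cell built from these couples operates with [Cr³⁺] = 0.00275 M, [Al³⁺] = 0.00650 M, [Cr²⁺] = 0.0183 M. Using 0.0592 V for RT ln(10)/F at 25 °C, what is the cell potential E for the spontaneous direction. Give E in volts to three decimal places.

Cr³⁺/Cr²⁺ is the cathode (higher E°), Al³⁺/Al the anode: E°cell = -0.41 − (-1.69) = +1.28 V, n = 3.
Overall: 3 Cr³⁺(aq) + Al(s) → 3 Cr²⁺(aq) + Al³⁺(aq)
Q = [Cr²⁺]^3·[Al³⁺] / ([Cr³⁺]^3); log Q = 0.282.
E = E° − (0.0592/n) log Q = +1.28 − (0.0592/3)(0.282) = +1.274 V.

+1.274 V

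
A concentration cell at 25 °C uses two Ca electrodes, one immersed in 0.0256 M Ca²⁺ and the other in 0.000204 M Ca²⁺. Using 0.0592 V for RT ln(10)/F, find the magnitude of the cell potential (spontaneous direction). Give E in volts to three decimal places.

+0.062 V

For a concentration cell E°cell = 0. The 0.0256 M side is the cathode (reduction is favoured where [Ca²⁺] is higher).
With n = 2, E = −(0.0592/2) log([Ca²⁺]ₐₙ/[Ca²⁺]꜀ₐₜ) = −(0.0592/2) log(0.000204/0.0256) = −(0.0592/2)(-2.099) = +0.062 V.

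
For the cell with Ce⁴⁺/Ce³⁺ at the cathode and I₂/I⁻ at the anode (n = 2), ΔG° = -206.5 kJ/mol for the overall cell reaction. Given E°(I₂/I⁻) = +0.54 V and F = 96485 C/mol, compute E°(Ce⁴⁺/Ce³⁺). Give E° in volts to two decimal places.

+1.61 V

E°cell = −ΔG°/(nF) = −(-206.5×10³)/((2)(96485)) = +1.070 V.
Since Ce⁴⁺/Ce³⁺ is the cathode and I₂/I⁻ the anode, E°cell = E°(Ce⁴⁺/Ce³⁺) − E°(I₂/I⁻).
So E°(Ce⁴⁺/Ce³⁺) = E°cell + E°(I₂/I⁻) = +1.070 + (+0.54) = +1.61 V.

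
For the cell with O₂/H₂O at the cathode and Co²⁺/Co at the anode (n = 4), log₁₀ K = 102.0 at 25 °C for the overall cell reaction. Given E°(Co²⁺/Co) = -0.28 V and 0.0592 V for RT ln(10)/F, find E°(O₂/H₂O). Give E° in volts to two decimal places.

+1.23 V

E°cell = (0.0592/n)·log K = (0.0592/4)(102.0) = +1.510 V.
Since O₂/H₂O is the cathode and Co²⁺/Co the anode, E°cell = E°(O₂/H₂O) − E°(Co²⁺/Co).
So E°(O₂/H₂O) = E°cell + E°(Co²⁺/Co) = +1.510 + (-0.28) = +1.23 V.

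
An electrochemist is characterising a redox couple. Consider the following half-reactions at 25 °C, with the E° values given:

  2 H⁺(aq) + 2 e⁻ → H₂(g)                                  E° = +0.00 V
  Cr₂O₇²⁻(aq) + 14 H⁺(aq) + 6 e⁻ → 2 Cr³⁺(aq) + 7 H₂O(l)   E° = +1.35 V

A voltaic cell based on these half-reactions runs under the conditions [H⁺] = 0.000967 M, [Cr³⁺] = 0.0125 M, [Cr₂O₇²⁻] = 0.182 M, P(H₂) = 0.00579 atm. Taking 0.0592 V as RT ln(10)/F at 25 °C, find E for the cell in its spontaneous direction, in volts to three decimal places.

+1.076 V

Cr₂O₇²⁻/Cr³⁺ is the cathode (higher E°), H⁺/H₂ the anode: E°cell = +1.35 − (+0.00) = +1.35 V, n = 6.
Overall: Cr₂O₇²⁻(aq) + 8 H⁺(aq) + 3 H₂(g) → 2 Cr³⁺(aq) + 7 H₂O(l)
Q = [Cr³⁺]^2 / ([Cr₂O₇²⁻]·[H⁺]^8·P(H₂)^3); log Q = 27.762.
E = E° − (0.0592/n) log Q = +1.35 − (0.0592/6)(27.762) = +1.076 V.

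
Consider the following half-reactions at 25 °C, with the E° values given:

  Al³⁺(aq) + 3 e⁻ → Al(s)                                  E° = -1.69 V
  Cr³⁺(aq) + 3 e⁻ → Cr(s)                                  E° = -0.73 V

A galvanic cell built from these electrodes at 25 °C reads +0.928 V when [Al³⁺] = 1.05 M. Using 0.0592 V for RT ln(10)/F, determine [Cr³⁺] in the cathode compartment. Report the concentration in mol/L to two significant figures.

Cr³⁺/Cr is the cathode, Al³⁺/Al the anode: E°cell = +0.96 V, n = 3.
Overall reaction: Cr³⁺(aq) + Al(s) → Cr(s) + Al³⁺(aq); Q = [Al³⁺]^1/[Cr³⁺]^1.
From E = E° − (0.0592/n) log Q: log Q = (E° − E)·n/0.0592 = (+0.96 − (+0.928))·3/0.0592 = 1.6216.
So 1·log[Cr³⁺] = 1·log(1.05) − log Q = 0.0212 − (1.6216) = -1.6004; [Cr³⁺] = 10^(-1.6004) ≈ 0.025 M.

0.025 M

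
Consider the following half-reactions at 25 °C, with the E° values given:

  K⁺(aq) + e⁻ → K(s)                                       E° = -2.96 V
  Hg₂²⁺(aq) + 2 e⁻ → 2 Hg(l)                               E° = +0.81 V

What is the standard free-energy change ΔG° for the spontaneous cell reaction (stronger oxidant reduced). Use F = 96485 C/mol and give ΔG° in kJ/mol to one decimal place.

-727.5 kJ/mol

Hg₂²⁺/Hg (E° = +0.81 V) is the cathode; K⁺/K (E° = -2.96 V) is the anode, so E°cell = +3.77 V.
Balancing electrons gives n = 2 (lcm of 2 and 1).
ΔG° = −nFE° = −(2)(96485)(+3.77) = -727,497 J = -727.5 kJ/mol.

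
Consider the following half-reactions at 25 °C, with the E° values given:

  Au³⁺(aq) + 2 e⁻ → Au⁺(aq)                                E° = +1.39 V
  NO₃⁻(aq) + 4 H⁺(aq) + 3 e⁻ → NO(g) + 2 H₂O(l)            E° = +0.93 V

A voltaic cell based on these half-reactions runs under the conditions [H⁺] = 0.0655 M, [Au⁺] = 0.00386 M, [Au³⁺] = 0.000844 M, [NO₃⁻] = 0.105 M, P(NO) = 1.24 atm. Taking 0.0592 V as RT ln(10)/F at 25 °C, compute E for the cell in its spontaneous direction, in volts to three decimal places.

Au³⁺/Au⁺ is the cathode (higher E°), NO₃⁻/NO the anode: E°cell = +1.39 − (+0.93) = +0.46 V, n = 6.
Overall: 3 Au³⁺(aq) + 2 NO(g) + 4 H₂O(l) → 3 Au⁺(aq) + 2 NO₃⁻(aq) + 8 H⁺(aq)
Q = [Au⁺]^3·[NO₃⁻]^2·[H⁺]^8 / ([Au³⁺]^3·P(NO)^2); log Q = -9.634.
E = E° − (0.0592/n) log Q = +0.46 − (0.0592/6)(-9.634) = +0.555 V.

+0.555 V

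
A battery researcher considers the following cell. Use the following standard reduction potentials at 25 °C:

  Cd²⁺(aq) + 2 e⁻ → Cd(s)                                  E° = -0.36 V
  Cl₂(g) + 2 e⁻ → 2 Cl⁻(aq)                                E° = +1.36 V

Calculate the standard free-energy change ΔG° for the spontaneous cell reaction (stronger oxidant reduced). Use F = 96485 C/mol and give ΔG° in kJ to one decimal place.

-331.9 kJ

Cl₂/Cl⁻ (E° = +1.36 V) is the cathode; Cd²⁺/Cd (E° = -0.36 V) is the anode, so E°cell = +1.72 V.
Balancing electrons gives n = 2 (lcm of 2 and 2).
ΔG° = −nFE° = −(2)(96485)(+1.72) = -331,908 J = -331.9 kJ.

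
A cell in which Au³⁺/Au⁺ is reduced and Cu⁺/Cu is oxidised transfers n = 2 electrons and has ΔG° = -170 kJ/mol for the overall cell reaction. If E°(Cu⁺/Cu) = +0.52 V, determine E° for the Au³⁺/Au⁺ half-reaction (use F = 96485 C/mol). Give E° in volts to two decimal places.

+1.40 V

E°cell = −ΔG°/(nF) = −(-170×10³)/((2)(96485)) = +0.881 V.
Since Au³⁺/Au⁺ is the cathode and Cu⁺/Cu the anode, E°cell = E°(Au³⁺/Au⁺) − E°(Cu⁺/Cu).
So E°(Au³⁺/Au⁺) = E°cell + E°(Cu⁺/Cu) = +0.881 + (+0.52) = +1.40 V.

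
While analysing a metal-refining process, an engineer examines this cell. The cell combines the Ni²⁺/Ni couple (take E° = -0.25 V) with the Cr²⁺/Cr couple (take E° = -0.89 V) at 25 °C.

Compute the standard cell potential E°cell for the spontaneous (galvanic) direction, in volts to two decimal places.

+0.64 V

The Ni²⁺/Ni couple has the higher reduction potential, so it is the cathode; Cr²⁺/Cr is oxidised at the anode.
E°cell = E°(cathode) − E°(anode) = (-0.25) − (-0.89) = +0.64 V.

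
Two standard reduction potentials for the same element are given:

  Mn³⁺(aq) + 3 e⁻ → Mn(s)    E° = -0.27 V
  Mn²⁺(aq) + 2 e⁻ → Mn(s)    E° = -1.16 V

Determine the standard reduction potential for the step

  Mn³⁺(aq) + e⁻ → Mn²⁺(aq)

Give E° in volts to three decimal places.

+1.510 V

Sequential free energies add, so n₃E°₃ = n₁E°₁ + n₂E°₂.
With n₃ = 3, and the known step contributing 2×(-1.16) V, the unknown satisfies 1·E° = 3×(-0.27) − 2×(-1.16) = +1.510.
E° = +1.510 / 1 = +1.510 V.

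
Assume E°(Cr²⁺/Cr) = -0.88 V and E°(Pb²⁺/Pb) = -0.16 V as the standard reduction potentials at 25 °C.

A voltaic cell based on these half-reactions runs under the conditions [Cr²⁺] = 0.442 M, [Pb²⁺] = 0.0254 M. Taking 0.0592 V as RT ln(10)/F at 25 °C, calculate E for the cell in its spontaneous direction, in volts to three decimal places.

+0.683 V

Pb²⁺/Pb is the cathode (higher E°), Cr²⁺/Cr the anode: E°cell = -0.16 − (-0.88) = +0.72 V, n = 2.
Overall: Pb²⁺(aq) + Cr(s) → Pb(s) + Cr²⁺(aq)
Q = [Cr²⁺] / ([Pb²⁺]); log Q = 1.241.
E = E° − (0.0592/n) log Q = +0.72 − (0.0592/2)(1.241) = +0.683 V.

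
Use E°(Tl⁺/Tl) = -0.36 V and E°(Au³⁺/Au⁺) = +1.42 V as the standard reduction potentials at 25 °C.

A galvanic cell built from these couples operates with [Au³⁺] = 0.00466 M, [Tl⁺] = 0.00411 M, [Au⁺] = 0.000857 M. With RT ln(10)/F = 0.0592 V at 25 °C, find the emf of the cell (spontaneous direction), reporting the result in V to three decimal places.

+1.943 V

Au³⁺/Au⁺ is the cathode (higher E°), Tl⁺/Tl the anode: E°cell = +1.42 − (-0.36) = +1.78 V, n = 2.
Overall: Au³⁺(aq) + 2 Tl(s) → Au⁺(aq) + 2 Tl⁺(aq)
Q = [Au⁺]·[Tl⁺]^2 / ([Au³⁺]); log Q = -5.508.
E = E° − (0.0592/n) log Q = +1.78 − (0.0592/2)(-5.508) = +1.943 V.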